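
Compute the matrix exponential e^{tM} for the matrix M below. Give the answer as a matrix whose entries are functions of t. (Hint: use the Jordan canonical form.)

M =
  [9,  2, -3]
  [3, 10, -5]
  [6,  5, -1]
e^{tM} =
  [-3*t^2*exp(6*t)/2 + 3*t*exp(6*t) + exp(6*t), -t^2*exp(6*t)/2 + 2*t*exp(6*t), t^2*exp(6*t) - 3*t*exp(6*t)]
  [-9*t^2*exp(6*t)/2 + 3*t*exp(6*t), -3*t^2*exp(6*t)/2 + 4*t*exp(6*t) + exp(6*t), 3*t^2*exp(6*t) - 5*t*exp(6*t)]
  [-9*t^2*exp(6*t)/2 + 6*t*exp(6*t), -3*t^2*exp(6*t)/2 + 5*t*exp(6*t), 3*t^2*exp(6*t) - 7*t*exp(6*t) + exp(6*t)]

Strategy: write M = P · J · P⁻¹ where J is a Jordan canonical form, so e^{tM} = P · e^{tJ} · P⁻¹, and e^{tJ} can be computed block-by-block.

M has Jordan form
J =
  [6, 1, 0]
  [0, 6, 1]
  [0, 0, 6]
(up to reordering of blocks).

Per-block formulas:
  For a 3×3 Jordan block J_3(6): exp(t · J_3(6)) = e^(6t)·(I + t·N + (t^2/2)·N^2), where N is the 3×3 nilpotent shift.

After assembling e^{tJ} and conjugating by P, we get:

e^{tM} =
  [-3*t^2*exp(6*t)/2 + 3*t*exp(6*t) + exp(6*t), -t^2*exp(6*t)/2 + 2*t*exp(6*t), t^2*exp(6*t) - 3*t*exp(6*t)]
  [-9*t^2*exp(6*t)/2 + 3*t*exp(6*t), -3*t^2*exp(6*t)/2 + 4*t*exp(6*t) + exp(6*t), 3*t^2*exp(6*t) - 5*t*exp(6*t)]
  [-9*t^2*exp(6*t)/2 + 6*t*exp(6*t), -3*t^2*exp(6*t)/2 + 5*t*exp(6*t), 3*t^2*exp(6*t) - 7*t*exp(6*t) + exp(6*t)]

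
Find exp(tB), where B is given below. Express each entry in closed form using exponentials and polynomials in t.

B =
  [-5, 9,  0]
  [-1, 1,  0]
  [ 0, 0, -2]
e^{tB} =
  [-3*t*exp(-2*t) + exp(-2*t), 9*t*exp(-2*t), 0]
  [-t*exp(-2*t), 3*t*exp(-2*t) + exp(-2*t), 0]
  [0, 0, exp(-2*t)]

Strategy: write B = P · J · P⁻¹ where J is a Jordan canonical form, so e^{tB} = P · e^{tJ} · P⁻¹, and e^{tJ} can be computed block-by-block.

B has Jordan form
J =
  [-2,  1,  0]
  [ 0, -2,  0]
  [ 0,  0, -2]
(up to reordering of blocks).

Per-block formulas:
  For a 2×2 Jordan block J_2(-2): exp(t · J_2(-2)) = e^(-2t)·(I + t·N), where N is the 2×2 nilpotent shift.
  For a 1×1 block at λ = -2: exp(t · [-2]) = [e^(-2t)].

After assembling e^{tJ} and conjugating by P, we get:

e^{tB} =
  [-3*t*exp(-2*t) + exp(-2*t), 9*t*exp(-2*t), 0]
  [-t*exp(-2*t), 3*t*exp(-2*t) + exp(-2*t), 0]
  [0, 0, exp(-2*t)]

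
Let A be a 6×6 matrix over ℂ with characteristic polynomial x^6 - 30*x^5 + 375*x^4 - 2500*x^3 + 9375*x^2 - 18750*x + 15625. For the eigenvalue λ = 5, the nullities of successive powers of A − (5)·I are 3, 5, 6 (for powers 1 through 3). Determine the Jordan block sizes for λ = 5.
Block sizes for λ = 5: [3, 2, 1]

From the dimensions of kernels of powers, the number of Jordan blocks of size at least j is d_j − d_{j−1} where d_j = dim ker(N^j) (with d_0 = 0). Computing the differences gives [3, 2, 1].
The number of blocks of size exactly k is (#blocks of size ≥ k) − (#blocks of size ≥ k + 1), so the partition is: 1 block(s) of size 1, 1 block(s) of size 2, 1 block(s) of size 3.
In nonincreasing order the block sizes are [3, 2, 1].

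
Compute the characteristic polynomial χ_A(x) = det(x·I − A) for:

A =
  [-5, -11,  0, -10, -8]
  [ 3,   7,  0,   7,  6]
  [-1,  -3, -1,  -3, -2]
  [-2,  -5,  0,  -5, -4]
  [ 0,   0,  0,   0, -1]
x^5 + 5*x^4 + 10*x^3 + 10*x^2 + 5*x + 1

Expanding det(x·I − A) (e.g. by cofactor expansion or by noting that A is similar to its Jordan form J, which has the same characteristic polynomial as A) gives
  χ_A(x) = x^5 + 5*x^4 + 10*x^3 + 10*x^2 + 5*x + 1
which factors as (x + 1)^5. The eigenvalues (with algebraic multiplicities) are λ = -1 with multiplicity 5.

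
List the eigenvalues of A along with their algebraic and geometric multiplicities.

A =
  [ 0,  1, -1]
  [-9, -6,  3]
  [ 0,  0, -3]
λ = -3: alg = 3, geom = 2

Step 1 — factor the characteristic polynomial to read off the algebraic multiplicities:
  χ_A(x) = (x + 3)^3

Step 2 — compute geometric multiplicities via the rank-nullity identity g(λ) = n − rank(A − λI):
  rank(A − (-3)·I) = 1, so dim ker(A − (-3)·I) = n − 1 = 2

Summary:
  λ = -3: algebraic multiplicity = 3, geometric multiplicity = 2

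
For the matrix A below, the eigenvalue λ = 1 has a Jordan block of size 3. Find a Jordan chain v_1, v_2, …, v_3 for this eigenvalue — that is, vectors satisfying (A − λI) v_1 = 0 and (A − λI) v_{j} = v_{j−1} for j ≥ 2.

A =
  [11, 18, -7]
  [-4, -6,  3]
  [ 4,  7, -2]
A Jordan chain for λ = 1 of length 3:
v_1 = (5, -2, 2)ᵀ
v_2 = (18, -7, 7)ᵀ
v_3 = (0, 1, 0)ᵀ

Let N = A − (1)·I. We want v_3 with N^3 v_3 = 0 but N^2 v_3 ≠ 0; then v_{j-1} := N · v_j for j = 3, …, 2.

Pick v_3 = (0, 1, 0)ᵀ.
Then v_2 = N · v_3 = (18, -7, 7)ᵀ.
Then v_1 = N · v_2 = (5, -2, 2)ᵀ.

Sanity check: (A − (1)·I) v_1 = (0, 0, 0)ᵀ = 0. ✓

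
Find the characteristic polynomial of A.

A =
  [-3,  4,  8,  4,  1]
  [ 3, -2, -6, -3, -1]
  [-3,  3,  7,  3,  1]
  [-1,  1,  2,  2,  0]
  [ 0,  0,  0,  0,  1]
x^5 - 5*x^4 + 10*x^3 - 10*x^2 + 5*x - 1

Expanding det(x·I − A) (e.g. by cofactor expansion or by noting that A is similar to its Jordan form J, which has the same characteristic polynomial as A) gives
  χ_A(x) = x^5 - 5*x^4 + 10*x^3 - 10*x^2 + 5*x - 1
which factors as (x - 1)^5. The eigenvalues (with algebraic multiplicities) are λ = 1 with multiplicity 5.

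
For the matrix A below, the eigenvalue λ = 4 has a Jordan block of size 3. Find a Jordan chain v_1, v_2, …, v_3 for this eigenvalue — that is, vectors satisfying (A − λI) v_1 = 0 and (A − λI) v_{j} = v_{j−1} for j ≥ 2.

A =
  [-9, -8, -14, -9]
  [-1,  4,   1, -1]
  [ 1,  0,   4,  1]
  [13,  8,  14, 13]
A Jordan chain for λ = 4 of length 3:
v_1 = (-4, 2, 0, 4)ᵀ
v_2 = (-2, -2, 2, 2)ᵀ
v_3 = (2, -3, 0, 0)ᵀ

Let N = A − (4)·I. We want v_3 with N^3 v_3 = 0 but N^2 v_3 ≠ 0; then v_{j-1} := N · v_j for j = 3, …, 2.

Pick v_3 = (2, -3, 0, 0)ᵀ.
Then v_2 = N · v_3 = (-2, -2, 2, 2)ᵀ.
Then v_1 = N · v_2 = (-4, 2, 0, 4)ᵀ.

Sanity check: (A − (4)·I) v_1 = (0, 0, 0, 0)ᵀ = 0. ✓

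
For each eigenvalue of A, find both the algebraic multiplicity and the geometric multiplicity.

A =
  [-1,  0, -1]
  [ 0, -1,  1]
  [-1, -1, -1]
λ = -1: alg = 3, geom = 1

Step 1 — factor the characteristic polynomial to read off the algebraic multiplicities:
  χ_A(x) = (x + 1)^3

Step 2 — compute geometric multiplicities via the rank-nullity identity g(λ) = n − rank(A − λI):
  rank(A − (-1)·I) = 2, so dim ker(A − (-1)·I) = n − 2 = 1

Summary:
  λ = -1: algebraic multiplicity = 3, geometric multiplicity = 1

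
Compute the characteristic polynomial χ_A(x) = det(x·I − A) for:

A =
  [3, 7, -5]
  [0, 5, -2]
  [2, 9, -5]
x^3 - 3*x^2 + 3*x - 1

Expanding det(x·I − A) (e.g. by cofactor expansion or by noting that A is similar to its Jordan form J, which has the same characteristic polynomial as A) gives
  χ_A(x) = x^3 - 3*x^2 + 3*x - 1
which factors as (x - 1)^3. The eigenvalues (with algebraic multiplicities) are λ = 1 with multiplicity 3.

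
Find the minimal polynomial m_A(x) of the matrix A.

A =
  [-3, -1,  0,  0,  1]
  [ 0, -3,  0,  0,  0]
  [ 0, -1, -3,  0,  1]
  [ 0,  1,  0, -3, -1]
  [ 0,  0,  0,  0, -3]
x^2 + 6*x + 9

The characteristic polynomial is χ_A(x) = (x + 3)^5, so the eigenvalues are known. The minimal polynomial is
  m_A(x) = Π_λ (x − λ)^{k_λ}
where k_λ is the size of the *largest* Jordan block for λ (equivalently, the smallest k with (A − λI)^k v = 0 for every generalised eigenvector v of λ).

  λ = -3: largest Jordan block has size 2, contributing (x + 3)^2

So m_A(x) = (x + 3)^2 = x^2 + 6*x + 9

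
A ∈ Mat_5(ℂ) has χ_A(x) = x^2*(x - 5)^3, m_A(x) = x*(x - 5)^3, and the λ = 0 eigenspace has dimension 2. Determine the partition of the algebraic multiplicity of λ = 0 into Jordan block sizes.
Block sizes for λ = 0: [1, 1]

Step 1 — from the characteristic polynomial, algebraic multiplicity of λ = 0 is 2. From dim ker(A − (0)·I) = 2, there are exactly 2 Jordan blocks for λ = 0.
Step 2 — from the minimal polynomial, the factor (x − 0) tells us the largest block for λ = 0 has size 1.
Step 3 — with total size 2, 2 blocks, and largest block 1, the block sizes (in nonincreasing order) are [1, 1].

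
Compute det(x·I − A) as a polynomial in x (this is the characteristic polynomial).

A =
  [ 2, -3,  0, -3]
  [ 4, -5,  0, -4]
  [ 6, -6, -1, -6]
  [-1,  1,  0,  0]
x^4 + 4*x^3 + 6*x^2 + 4*x + 1

Expanding det(x·I − A) (e.g. by cofactor expansion or by noting that A is similar to its Jordan form J, which has the same characteristic polynomial as A) gives
  χ_A(x) = x^4 + 4*x^3 + 6*x^2 + 4*x + 1
which factors as (x + 1)^4. The eigenvalues (with algebraic multiplicities) are λ = -1 with multiplicity 4.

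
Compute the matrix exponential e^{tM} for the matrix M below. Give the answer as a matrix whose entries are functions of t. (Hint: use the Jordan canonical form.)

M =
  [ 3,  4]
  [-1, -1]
e^{tM} =
  [2*t*exp(t) + exp(t), 4*t*exp(t)]
  [-t*exp(t), -2*t*exp(t) + exp(t)]

Strategy: write M = P · J · P⁻¹ where J is a Jordan canonical form, so e^{tM} = P · e^{tJ} · P⁻¹, and e^{tJ} can be computed block-by-block.

M has Jordan form
J =
  [1, 1]
  [0, 1]
(up to reordering of blocks).

Per-block formulas:
  For a 2×2 Jordan block J_2(1): exp(t · J_2(1)) = e^(1t)·(I + t·N), where N is the 2×2 nilpotent shift.

After assembling e^{tJ} and conjugating by P, we get:

e^{tM} =
  [2*t*exp(t) + exp(t), 4*t*exp(t)]
  [-t*exp(t), -2*t*exp(t) + exp(t)]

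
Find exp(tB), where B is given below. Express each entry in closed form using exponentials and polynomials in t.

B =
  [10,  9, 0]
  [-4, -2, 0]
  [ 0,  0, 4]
e^{tB} =
  [6*t*exp(4*t) + exp(4*t), 9*t*exp(4*t), 0]
  [-4*t*exp(4*t), -6*t*exp(4*t) + exp(4*t), 0]
  [0, 0, exp(4*t)]

Strategy: write B = P · J · P⁻¹ where J is a Jordan canonical form, so e^{tB} = P · e^{tJ} · P⁻¹, and e^{tJ} can be computed block-by-block.

B has Jordan form
J =
  [4, 1, 0]
  [0, 4, 0]
  [0, 0, 4]
(up to reordering of blocks).

Per-block formulas:
  For a 1×1 block at λ = 4: exp(t · [4]) = [e^(4t)].
  For a 2×2 Jordan block J_2(4): exp(t · J_2(4)) = e^(4t)·(I + t·N), where N is the 2×2 nilpotent shift.

After assembling e^{tJ} and conjugating by P, we get:

e^{tB} =
  [6*t*exp(4*t) + exp(4*t), 9*t*exp(4*t), 0]
  [-4*t*exp(4*t), -6*t*exp(4*t) + exp(4*t), 0]
  [0, 0, exp(4*t)]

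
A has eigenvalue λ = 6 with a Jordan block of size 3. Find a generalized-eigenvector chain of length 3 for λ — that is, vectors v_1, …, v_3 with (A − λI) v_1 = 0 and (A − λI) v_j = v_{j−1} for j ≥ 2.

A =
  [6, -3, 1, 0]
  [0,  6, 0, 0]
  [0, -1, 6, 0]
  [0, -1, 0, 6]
A Jordan chain for λ = 6 of length 3:
v_1 = (-1, 0, 0, 0)ᵀ
v_2 = (-3, 0, -1, -1)ᵀ
v_3 = (0, 1, 0, 0)ᵀ

Let N = A − (6)·I. We want v_3 with N^3 v_3 = 0 but N^2 v_3 ≠ 0; then v_{j-1} := N · v_j for j = 3, …, 2.

Pick v_3 = (0, 1, 0, 0)ᵀ.
Then v_2 = N · v_3 = (-3, 0, -1, -1)ᵀ.
Then v_1 = N · v_2 = (-1, 0, 0, 0)ᵀ.

Sanity check: (A − (6)·I) v_1 = (0, 0, 0, 0)ᵀ = 0. ✓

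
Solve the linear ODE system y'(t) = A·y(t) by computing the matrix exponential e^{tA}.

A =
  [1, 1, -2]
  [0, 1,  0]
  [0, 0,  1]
e^{tA} =
  [exp(t), t*exp(t), -2*t*exp(t)]
  [0, exp(t), 0]
  [0, 0, exp(t)]

Strategy: write A = P · J · P⁻¹ where J is a Jordan canonical form, so e^{tA} = P · e^{tJ} · P⁻¹, and e^{tJ} can be computed block-by-block.

A has Jordan form
J =
  [1, 1, 0]
  [0, 1, 0]
  [0, 0, 1]
(up to reordering of blocks).

Per-block formulas:
  For a 2×2 Jordan block J_2(1): exp(t · J_2(1)) = e^(1t)·(I + t·N), where N is the 2×2 nilpotent shift.
  For a 1×1 block at λ = 1: exp(t · [1]) = [e^(1t)].

After assembling e^{tJ} and conjugating by P, we get:

e^{tA} =
  [exp(t), t*exp(t), -2*t*exp(t)]
  [0, exp(t), 0]
  [0, 0, exp(t)]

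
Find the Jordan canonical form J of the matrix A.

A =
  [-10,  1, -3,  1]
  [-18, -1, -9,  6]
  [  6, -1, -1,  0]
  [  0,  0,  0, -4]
J_2(-4) ⊕ J_2(-4)

The characteristic polynomial is
  det(x·I − A) = x^4 + 16*x^3 + 96*x^2 + 256*x + 256 = (x + 4)^4

Eigenvalues and multiplicities (the geometric multiplicity of λ is n − rank(A − λI), which equals the number of Jordan blocks for λ):
  λ = -4: algebraic multiplicity = 4, geometric multiplicity = 2

Determining the block sizes for each eigenvalue:
  λ = -4: with am = 4 and gm = 2, the partition is not yet determined (e.g. several partitions of 4 into 2 parts exist). Let N = A − (-4)·I. Computing rank(N^1) = 2, rank(N^2) = 0; the number of blocks of size ≥ j is rank(N^{j−1}) − rank(N^j), giving [2, 2]. So we have 2 block(s) of size 2 → block sizes [2, 2]

Assembling the blocks gives a Jordan form
J =
  [-4,  1,  0,  0]
  [ 0, -4,  0,  0]
  [ 0,  0, -4,  1]
  [ 0,  0,  0, -4]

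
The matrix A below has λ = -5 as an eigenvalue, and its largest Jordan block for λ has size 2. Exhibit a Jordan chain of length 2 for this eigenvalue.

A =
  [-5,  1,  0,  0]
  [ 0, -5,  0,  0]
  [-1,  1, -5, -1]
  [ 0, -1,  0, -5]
A Jordan chain for λ = -5 of length 2:
v_1 = (0, 0, -1, 0)ᵀ
v_2 = (1, 0, 0, 0)ᵀ

Let N = A − (-5)·I. We want v_2 with N^2 v_2 = 0 but N^1 v_2 ≠ 0; then v_{j-1} := N · v_j for j = 2, …, 2.

Pick v_2 = (1, 0, 0, 0)ᵀ.
Then v_1 = N · v_2 = (0, 0, -1, 0)ᵀ.

Sanity check: (A − (-5)·I) v_1 = (0, 0, 0, 0)ᵀ = 0. ✓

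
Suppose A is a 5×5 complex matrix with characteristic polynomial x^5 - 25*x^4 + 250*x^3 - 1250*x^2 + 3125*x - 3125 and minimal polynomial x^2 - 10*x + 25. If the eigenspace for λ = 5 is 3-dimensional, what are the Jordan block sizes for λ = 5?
Block sizes for λ = 5: [2, 2, 1]

Step 1 — from the characteristic polynomial, algebraic multiplicity of λ = 5 is 5. From dim ker(A − (5)·I) = 3, there are exactly 3 Jordan blocks for λ = 5.
Step 2 — from the minimal polynomial, the factor (x − 5)^2 tells us the largest block for λ = 5 has size 2.
Step 3 — with total size 5, 3 blocks, and largest block 2, the block sizes (in nonincreasing order) are [2, 2, 1].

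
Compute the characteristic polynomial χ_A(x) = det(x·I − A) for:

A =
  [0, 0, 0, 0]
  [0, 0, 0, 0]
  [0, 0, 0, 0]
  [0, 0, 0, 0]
x^4

Expanding det(x·I − A) (e.g. by cofactor expansion or by noting that A is similar to its Jordan form J, which has the same characteristic polynomial as A) gives
  χ_A(x) = x^4
which factors as x^4. The eigenvalues (with algebraic multiplicities) are λ = 0 with multiplicity 4.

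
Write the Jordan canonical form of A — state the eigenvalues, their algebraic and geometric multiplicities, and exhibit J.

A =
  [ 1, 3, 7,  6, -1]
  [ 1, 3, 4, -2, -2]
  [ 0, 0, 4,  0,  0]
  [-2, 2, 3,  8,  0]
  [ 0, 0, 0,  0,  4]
J_3(4) ⊕ J_2(4)

The characteristic polynomial is
  det(x·I − A) = x^5 - 20*x^4 + 160*x^3 - 640*x^2 + 1280*x - 1024 = (x - 4)^5

Eigenvalues and multiplicities (the geometric multiplicity of λ is n − rank(A − λI), which equals the number of Jordan blocks for λ):
  λ = 4: algebraic multiplicity = 5, geometric multiplicity = 2

Determining the block sizes for each eigenvalue:
  λ = 4: with am = 5 and gm = 2, the partition is not yet determined (e.g. several partitions of 5 into 2 parts exist). Let N = A − (4)·I. Computing rank(N^1) = 3, rank(N^2) = 1, rank(N^3) = 0; the number of blocks of size ≥ j is rank(N^{j−1}) − rank(N^j), giving [2, 2, 1]. So we have 1 block(s) of size 3, 1 block(s) of size 2 → block sizes [3, 2]

Assembling the blocks gives a Jordan form
J =
  [4, 1, 0, 0, 0]
  [0, 4, 1, 0, 0]
  [0, 0, 4, 0, 0]
  [0, 0, 0, 4, 1]
  [0, 0, 0, 0, 4]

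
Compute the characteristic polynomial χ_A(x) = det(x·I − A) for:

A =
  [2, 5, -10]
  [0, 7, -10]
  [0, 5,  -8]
x^3 - x^2 - 8*x + 12

Expanding det(x·I − A) (e.g. by cofactor expansion or by noting that A is similar to its Jordan form J, which has the same characteristic polynomial as A) gives
  χ_A(x) = x^3 - x^2 - 8*x + 12
which factors as (x - 2)^2*(x + 3). The eigenvalues (with algebraic multiplicities) are λ = -3 with multiplicity 1, λ = 2 with multiplicity 2.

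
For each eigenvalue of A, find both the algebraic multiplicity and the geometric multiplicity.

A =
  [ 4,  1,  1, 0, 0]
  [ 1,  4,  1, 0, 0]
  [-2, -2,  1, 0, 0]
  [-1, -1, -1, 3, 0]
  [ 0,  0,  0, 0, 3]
λ = 3: alg = 5, geom = 4

Step 1 — factor the characteristic polynomial to read off the algebraic multiplicities:
  χ_A(x) = (x - 3)^5

Step 2 — compute geometric multiplicities via the rank-nullity identity g(λ) = n − rank(A − λI):
  rank(A − (3)·I) = 1, so dim ker(A − (3)·I) = n − 1 = 4

Summary:
  λ = 3: algebraic multiplicity = 5, geometric multiplicity = 4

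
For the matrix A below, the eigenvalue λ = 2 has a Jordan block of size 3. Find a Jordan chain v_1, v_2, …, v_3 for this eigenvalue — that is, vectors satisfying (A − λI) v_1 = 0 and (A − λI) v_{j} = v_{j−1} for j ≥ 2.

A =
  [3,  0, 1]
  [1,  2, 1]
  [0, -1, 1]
A Jordan chain for λ = 2 of length 3:
v_1 = (1, 1, -1)ᵀ
v_2 = (1, 1, 0)ᵀ
v_3 = (1, 0, 0)ᵀ

Let N = A − (2)·I. We want v_3 with N^3 v_3 = 0 but N^2 v_3 ≠ 0; then v_{j-1} := N · v_j for j = 3, …, 2.

Pick v_3 = (1, 0, 0)ᵀ.
Then v_2 = N · v_3 = (1, 1, 0)ᵀ.
Then v_1 = N · v_2 = (1, 1, -1)ᵀ.

Sanity check: (A − (2)·I) v_1 = (0, 0, 0)ᵀ = 0. ✓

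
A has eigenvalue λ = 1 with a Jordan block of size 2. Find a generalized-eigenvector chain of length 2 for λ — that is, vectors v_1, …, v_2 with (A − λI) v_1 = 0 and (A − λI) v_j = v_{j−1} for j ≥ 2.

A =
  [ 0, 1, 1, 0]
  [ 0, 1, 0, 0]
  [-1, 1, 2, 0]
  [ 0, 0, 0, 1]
A Jordan chain for λ = 1 of length 2:
v_1 = (-1, 0, -1, 0)ᵀ
v_2 = (1, 0, 0, 0)ᵀ

Let N = A − (1)·I. We want v_2 with N^2 v_2 = 0 but N^1 v_2 ≠ 0; then v_{j-1} := N · v_j for j = 2, …, 2.

Pick v_2 = (1, 0, 0, 0)ᵀ.
Then v_1 = N · v_2 = (-1, 0, -1, 0)ᵀ.

Sanity check: (A − (1)·I) v_1 = (0, 0, 0, 0)ᵀ = 0. ✓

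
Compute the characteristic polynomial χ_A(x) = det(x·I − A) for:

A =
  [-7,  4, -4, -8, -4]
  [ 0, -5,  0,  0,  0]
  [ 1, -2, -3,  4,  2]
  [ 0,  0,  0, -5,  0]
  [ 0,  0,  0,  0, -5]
x^5 + 25*x^4 + 250*x^3 + 1250*x^2 + 3125*x + 3125

Expanding det(x·I − A) (e.g. by cofactor expansion or by noting that A is similar to its Jordan form J, which has the same characteristic polynomial as A) gives
  χ_A(x) = x^5 + 25*x^4 + 250*x^3 + 1250*x^2 + 3125*x + 3125
which factors as (x + 5)^5. The eigenvalues (with algebraic multiplicities) are λ = -5 with multiplicity 5.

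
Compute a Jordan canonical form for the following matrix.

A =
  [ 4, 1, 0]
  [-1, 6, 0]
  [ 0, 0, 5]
J_2(5) ⊕ J_1(5)

The characteristic polynomial is
  det(x·I − A) = x^3 - 15*x^2 + 75*x - 125 = (x - 5)^3

Eigenvalues and multiplicities (the geometric multiplicity of λ is n − rank(A − λI), which equals the number of Jordan blocks for λ):
  λ = 5: algebraic multiplicity = 3, geometric multiplicity = 2

Determining the block sizes for each eigenvalue:
  λ = 5: 2 blocks summing to 3 forces exactly one block of size 2 and the rest size 1 → block sizes [2, 1]

Assembling the blocks gives a Jordan form
J =
  [5, 1, 0]
  [0, 5, 0]
  [0, 0, 5]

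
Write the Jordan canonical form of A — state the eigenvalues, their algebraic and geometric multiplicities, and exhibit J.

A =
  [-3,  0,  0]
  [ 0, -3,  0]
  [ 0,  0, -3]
J_1(-3) ⊕ J_1(-3) ⊕ J_1(-3)

The characteristic polynomial is
  det(x·I − A) = x^3 + 9*x^2 + 27*x + 27 = (x + 3)^3

Eigenvalues and multiplicities (the geometric multiplicity of λ is n − rank(A − λI), which equals the number of Jordan blocks for λ):
  λ = -3: algebraic multiplicity = 3, geometric multiplicity = 3

Determining the block sizes for each eigenvalue:
  λ = -3: gm = am = 3, so every block has size 1 → block sizes [1, 1, 1]

Assembling the blocks gives a Jordan form
J =
  [-3,  0,  0]
  [ 0, -3,  0]
  [ 0,  0, -3]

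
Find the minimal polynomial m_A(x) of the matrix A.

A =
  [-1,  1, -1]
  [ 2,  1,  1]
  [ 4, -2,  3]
x^3 - 3*x^2 + 3*x - 1

The characteristic polynomial is χ_A(x) = (x - 1)^3, so the eigenvalues are known. The minimal polynomial is
  m_A(x) = Π_λ (x − λ)^{k_λ}
where k_λ is the size of the *largest* Jordan block for λ (equivalently, the smallest k with (A − λI)^k v = 0 for every generalised eigenvector v of λ).

  λ = 1: largest Jordan block has size 3, contributing (x − 1)^3

So m_A(x) = (x - 1)^3 = x^3 - 3*x^2 + 3*x - 1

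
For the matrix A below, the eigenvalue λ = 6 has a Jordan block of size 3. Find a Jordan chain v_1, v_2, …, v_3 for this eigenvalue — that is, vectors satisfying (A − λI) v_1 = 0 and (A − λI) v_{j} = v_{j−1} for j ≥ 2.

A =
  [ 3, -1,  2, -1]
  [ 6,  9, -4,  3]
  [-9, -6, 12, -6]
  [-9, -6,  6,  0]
A Jordan chain for λ = 6 of length 3:
v_1 = (-6, 9, -9, -9)ᵀ
v_2 = (-3, 6, -9, -9)ᵀ
v_3 = (1, 0, 0, 0)ᵀ

Let N = A − (6)·I. We want v_3 with N^3 v_3 = 0 but N^2 v_3 ≠ 0; then v_{j-1} := N · v_j for j = 3, …, 2.

Pick v_3 = (1, 0, 0, 0)ᵀ.
Then v_2 = N · v_3 = (-3, 6, -9, -9)ᵀ.
Then v_1 = N · v_2 = (-6, 9, -9, -9)ᵀ.

Sanity check: (A − (6)·I) v_1 = (0, 0, 0, 0)ᵀ = 0. ✓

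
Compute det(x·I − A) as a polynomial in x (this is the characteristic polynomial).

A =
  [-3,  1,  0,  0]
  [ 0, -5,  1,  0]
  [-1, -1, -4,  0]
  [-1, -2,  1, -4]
x^4 + 16*x^3 + 96*x^2 + 256*x + 256

Expanding det(x·I − A) (e.g. by cofactor expansion or by noting that A is similar to its Jordan form J, which has the same characteristic polynomial as A) gives
  χ_A(x) = x^4 + 16*x^3 + 96*x^2 + 256*x + 256
which factors as (x + 4)^4. The eigenvalues (with algebraic multiplicities) are λ = -4 with multiplicity 4.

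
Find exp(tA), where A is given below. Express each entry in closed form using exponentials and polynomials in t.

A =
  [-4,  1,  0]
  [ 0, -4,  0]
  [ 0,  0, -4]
e^{tA} =
  [exp(-4*t), t*exp(-4*t), 0]
  [0, exp(-4*t), 0]
  [0, 0, exp(-4*t)]

Strategy: write A = P · J · P⁻¹ where J is a Jordan canonical form, so e^{tA} = P · e^{tJ} · P⁻¹, and e^{tJ} can be computed block-by-block.

A has Jordan form
J =
  [-4,  1,  0]
  [ 0, -4,  0]
  [ 0,  0, -4]
(up to reordering of blocks).

Per-block formulas:
  For a 1×1 block at λ = -4: exp(t · [-4]) = [e^(-4t)].
  For a 2×2 Jordan block J_2(-4): exp(t · J_2(-4)) = e^(-4t)·(I + t·N), where N is the 2×2 nilpotent shift.

After assembling e^{tJ} and conjugating by P, we get:

e^{tA} =
  [exp(-4*t), t*exp(-4*t), 0]
  [0, exp(-4*t), 0]
  [0, 0, exp(-4*t)]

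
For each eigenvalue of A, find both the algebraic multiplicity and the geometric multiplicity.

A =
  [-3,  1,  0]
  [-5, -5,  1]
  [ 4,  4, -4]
λ = -4: alg = 3, geom = 1

Step 1 — factor the characteristic polynomial to read off the algebraic multiplicities:
  χ_A(x) = (x + 4)^3

Step 2 — compute geometric multiplicities via the rank-nullity identity g(λ) = n − rank(A − λI):
  rank(A − (-4)·I) = 2, so dim ker(A − (-4)·I) = n − 2 = 1

Summary:
  λ = -4: algebraic multiplicity = 3, geometric multiplicity = 1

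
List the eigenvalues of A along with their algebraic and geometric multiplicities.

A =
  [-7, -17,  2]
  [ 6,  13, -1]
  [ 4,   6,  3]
λ = 3: alg = 3, geom = 1

Step 1 — factor the characteristic polynomial to read off the algebraic multiplicities:
  χ_A(x) = (x - 3)^3

Step 2 — compute geometric multiplicities via the rank-nullity identity g(λ) = n − rank(A − λI):
  rank(A − (3)·I) = 2, so dim ker(A − (3)·I) = n − 2 = 1

Summary:
  λ = 3: algebraic multiplicity = 3, geometric multiplicity = 1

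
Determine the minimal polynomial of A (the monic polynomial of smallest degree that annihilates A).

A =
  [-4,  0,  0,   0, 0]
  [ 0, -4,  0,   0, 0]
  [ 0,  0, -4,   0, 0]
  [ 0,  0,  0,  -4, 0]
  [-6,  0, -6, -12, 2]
x^2 + 2*x - 8

The characteristic polynomial is χ_A(x) = (x - 2)*(x + 4)^4, so the eigenvalues are known. The minimal polynomial is
  m_A(x) = Π_λ (x − λ)^{k_λ}
where k_λ is the size of the *largest* Jordan block for λ (equivalently, the smallest k with (A − λI)^k v = 0 for every generalised eigenvector v of λ).

  λ = -4: largest Jordan block has size 1, contributing (x + 4)
  λ = 2: largest Jordan block has size 1, contributing (x − 2)

So m_A(x) = (x - 2)*(x + 4) = x^2 + 2*x - 8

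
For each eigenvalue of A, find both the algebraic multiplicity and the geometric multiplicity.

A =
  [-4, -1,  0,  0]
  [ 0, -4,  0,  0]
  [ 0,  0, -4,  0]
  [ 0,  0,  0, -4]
λ = -4: alg = 4, geom = 3

Step 1 — factor the characteristic polynomial to read off the algebraic multiplicities:
  χ_A(x) = (x + 4)^4

Step 2 — compute geometric multiplicities via the rank-nullity identity g(λ) = n − rank(A − λI):
  rank(A − (-4)·I) = 1, so dim ker(A − (-4)·I) = n − 1 = 3

Summary:
  λ = -4: algebraic multiplicity = 4, geometric multiplicity = 3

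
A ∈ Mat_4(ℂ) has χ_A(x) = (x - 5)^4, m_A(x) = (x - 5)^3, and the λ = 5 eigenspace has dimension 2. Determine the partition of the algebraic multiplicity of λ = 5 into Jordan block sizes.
Block sizes for λ = 5: [3, 1]

Step 1 — from the characteristic polynomial, algebraic multiplicity of λ = 5 is 4. From dim ker(A − (5)·I) = 2, there are exactly 2 Jordan blocks for λ = 5.
Step 2 — from the minimal polynomial, the factor (x − 5)^3 tells us the largest block for λ = 5 has size 3.
Step 3 — with total size 4, 2 blocks, and largest block 3, the block sizes (in nonincreasing order) are [3, 1].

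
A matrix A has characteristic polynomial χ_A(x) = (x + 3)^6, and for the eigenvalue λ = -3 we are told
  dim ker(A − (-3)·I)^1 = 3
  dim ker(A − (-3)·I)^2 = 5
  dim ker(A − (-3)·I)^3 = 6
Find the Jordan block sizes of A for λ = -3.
Block sizes for λ = -3: [3, 2, 1]

From the dimensions of kernels of powers, the number of Jordan blocks of size at least j is d_j − d_{j−1} where d_j = dim ker(N^j) (with d_0 = 0). Computing the differences gives [3, 2, 1].
The number of blocks of size exactly k is (#blocks of size ≥ k) − (#blocks of size ≥ k + 1), so the partition is: 1 block(s) of size 1, 1 block(s) of size 2, 1 block(s) of size 3.
In nonincreasing order the block sizes are [3, 2, 1].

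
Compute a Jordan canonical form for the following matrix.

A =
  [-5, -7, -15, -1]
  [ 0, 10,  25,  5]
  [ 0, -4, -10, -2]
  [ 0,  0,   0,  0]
J_1(-5) ⊕ J_2(0) ⊕ J_1(0)

The characteristic polynomial is
  det(x·I − A) = x^4 + 5*x^3 = x^3*(x + 5)

Eigenvalues and multiplicities (the geometric multiplicity of λ is n − rank(A − λI), which equals the number of Jordan blocks for λ):
  λ = -5: algebraic multiplicity = 1, geometric multiplicity = 1
  λ = 0: algebraic multiplicity = 3, geometric multiplicity = 2

Determining the block sizes for each eigenvalue:
  λ = -5: one block (gm = 1), so the single block has size am = 1 → block sizes [1]
  λ = 0: 2 blocks summing to 3 forces exactly one block of size 2 and the rest size 1 → block sizes [2, 1]

Assembling the blocks gives a Jordan form
J =
  [-5, 0, 0, 0]
  [ 0, 0, 1, 0]
  [ 0, 0, 0, 0]
  [ 0, 0, 0, 0]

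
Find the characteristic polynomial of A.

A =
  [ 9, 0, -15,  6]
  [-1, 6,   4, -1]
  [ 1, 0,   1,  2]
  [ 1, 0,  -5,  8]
x^4 - 24*x^3 + 216*x^2 - 864*x + 1296

Expanding det(x·I − A) (e.g. by cofactor expansion or by noting that A is similar to its Jordan form J, which has the same characteristic polynomial as A) gives
  χ_A(x) = x^4 - 24*x^3 + 216*x^2 - 864*x + 1296
which factors as (x - 6)^4. The eigenvalues (with algebraic multiplicities) are λ = 6 with multiplicity 4.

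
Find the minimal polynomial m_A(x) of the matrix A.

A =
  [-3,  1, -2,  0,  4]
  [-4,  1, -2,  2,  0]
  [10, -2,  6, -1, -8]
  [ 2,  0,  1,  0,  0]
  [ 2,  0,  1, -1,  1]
x^2 - 2*x + 1

The characteristic polynomial is χ_A(x) = (x - 1)^5, so the eigenvalues are known. The minimal polynomial is
  m_A(x) = Π_λ (x − λ)^{k_λ}
where k_λ is the size of the *largest* Jordan block for λ (equivalently, the smallest k with (A − λI)^k v = 0 for every generalised eigenvector v of λ).

  λ = 1: largest Jordan block has size 2, contributing (x − 1)^2

So m_A(x) = (x - 1)^2 = x^2 - 2*x + 1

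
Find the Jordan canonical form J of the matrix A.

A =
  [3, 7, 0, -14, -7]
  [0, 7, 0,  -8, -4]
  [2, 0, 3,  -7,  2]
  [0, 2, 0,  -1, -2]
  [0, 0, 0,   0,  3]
J_2(3) ⊕ J_2(3) ⊕ J_1(3)

The characteristic polynomial is
  det(x·I − A) = x^5 - 15*x^4 + 90*x^3 - 270*x^2 + 405*x - 243 = (x - 3)^5

Eigenvalues and multiplicities (the geometric multiplicity of λ is n − rank(A − λI), which equals the number of Jordan blocks for λ):
  λ = 3: algebraic multiplicity = 5, geometric multiplicity = 3

Determining the block sizes for each eigenvalue:
  λ = 3: with am = 5 and gm = 3, the partition is not yet determined (e.g. several partitions of 5 into 3 parts exist). Let N = A − (3)·I. Computing rank(N^1) = 2, rank(N^2) = 0; the number of blocks of size ≥ j is rank(N^{j−1}) − rank(N^j), giving [3, 2]. So we have 2 block(s) of size 2, 1 block(s) of size 1 → block sizes [2, 2, 1]

Assembling the blocks gives a Jordan form
J =
  [3, 1, 0, 0, 0]
  [0, 3, 0, 0, 0]
  [0, 0, 3, 1, 0]
  [0, 0, 0, 3, 0]
  [0, 0, 0, 0, 3]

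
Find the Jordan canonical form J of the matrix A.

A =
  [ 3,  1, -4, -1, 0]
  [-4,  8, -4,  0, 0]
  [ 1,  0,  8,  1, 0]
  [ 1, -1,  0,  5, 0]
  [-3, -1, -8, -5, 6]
J_2(6) ⊕ J_2(6) ⊕ J_1(6)

The characteristic polynomial is
  det(x·I − A) = x^5 - 30*x^4 + 360*x^3 - 2160*x^2 + 6480*x - 7776 = (x - 6)^5

Eigenvalues and multiplicities (the geometric multiplicity of λ is n − rank(A − λI), which equals the number of Jordan blocks for λ):
  λ = 6: algebraic multiplicity = 5, geometric multiplicity = 3

Determining the block sizes for each eigenvalue:
  λ = 6: with am = 5 and gm = 3, the partition is not yet determined (e.g. several partitions of 5 into 3 parts exist). Let N = A − (6)·I. Computing rank(N^1) = 2, rank(N^2) = 0; the number of blocks of size ≥ j is rank(N^{j−1}) − rank(N^j), giving [3, 2]. So we have 2 block(s) of size 2, 1 block(s) of size 1 → block sizes [2, 2, 1]

Assembling the blocks gives a Jordan form
J =
  [6, 1, 0, 0, 0]
  [0, 6, 0, 0, 0]
  [0, 0, 6, 1, 0]
  [0, 0, 0, 6, 0]
  [0, 0, 0, 0, 6]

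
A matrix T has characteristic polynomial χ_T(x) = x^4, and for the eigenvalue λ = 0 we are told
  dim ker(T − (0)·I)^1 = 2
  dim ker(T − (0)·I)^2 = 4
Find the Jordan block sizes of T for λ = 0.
Block sizes for λ = 0: [2, 2]

From the dimensions of kernels of powers, the number of Jordan blocks of size at least j is d_j − d_{j−1} where d_j = dim ker(N^j) (with d_0 = 0). Computing the differences gives [2, 2].
The number of blocks of size exactly k is (#blocks of size ≥ k) − (#blocks of size ≥ k + 1), so the partition is: 2 block(s) of size 2.
In nonincreasing order the block sizes are [2, 2].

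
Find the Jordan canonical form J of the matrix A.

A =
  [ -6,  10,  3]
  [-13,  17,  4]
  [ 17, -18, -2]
J_3(3)

The characteristic polynomial is
  det(x·I − A) = x^3 - 9*x^2 + 27*x - 27 = (x - 3)^3

Eigenvalues and multiplicities (the geometric multiplicity of λ is n − rank(A − λI), which equals the number of Jordan blocks for λ):
  λ = 3: algebraic multiplicity = 3, geometric multiplicity = 1

Determining the block sizes for each eigenvalue:
  λ = 3: one block (gm = 1), so the single block has size am = 3 → block sizes [3]

Assembling the blocks gives a Jordan form
J =
  [3, 1, 0]
  [0, 3, 1]
  [0, 0, 3]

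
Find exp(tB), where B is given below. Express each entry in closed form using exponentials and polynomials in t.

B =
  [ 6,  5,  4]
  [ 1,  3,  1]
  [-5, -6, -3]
e^{tB} =
  [t^2*exp(2*t)/2 + 4*t*exp(2*t) + exp(2*t), t^2*exp(2*t)/2 + 5*t*exp(2*t), t^2*exp(2*t)/2 + 4*t*exp(2*t)]
  [t*exp(2*t), t*exp(2*t) + exp(2*t), t*exp(2*t)]
  [-t^2*exp(2*t)/2 - 5*t*exp(2*t), -t^2*exp(2*t)/2 - 6*t*exp(2*t), -t^2*exp(2*t)/2 - 5*t*exp(2*t) + exp(2*t)]

Strategy: write B = P · J · P⁻¹ where J is a Jordan canonical form, so e^{tB} = P · e^{tJ} · P⁻¹, and e^{tJ} can be computed block-by-block.

B has Jordan form
J =
  [2, 1, 0]
  [0, 2, 1]
  [0, 0, 2]
(up to reordering of blocks).

Per-block formulas:
  For a 3×3 Jordan block J_3(2): exp(t · J_3(2)) = e^(2t)·(I + t·N + (t^2/2)·N^2), where N is the 3×3 nilpotent shift.

After assembling e^{tJ} and conjugating by P, we get:

e^{tB} =
  [t^2*exp(2*t)/2 + 4*t*exp(2*t) + exp(2*t), t^2*exp(2*t)/2 + 5*t*exp(2*t), t^2*exp(2*t)/2 + 4*t*exp(2*t)]
  [t*exp(2*t), t*exp(2*t) + exp(2*t), t*exp(2*t)]
  [-t^2*exp(2*t)/2 - 5*t*exp(2*t), -t^2*exp(2*t)/2 - 6*t*exp(2*t), -t^2*exp(2*t)/2 - 5*t*exp(2*t) + exp(2*t)]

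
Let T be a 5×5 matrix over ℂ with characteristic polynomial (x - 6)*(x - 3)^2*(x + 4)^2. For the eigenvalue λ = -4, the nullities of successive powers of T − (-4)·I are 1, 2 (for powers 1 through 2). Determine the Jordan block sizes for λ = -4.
Block sizes for λ = -4: [2]

From the dimensions of kernels of powers, the number of Jordan blocks of size at least j is d_j − d_{j−1} where d_j = dim ker(N^j) (with d_0 = 0). Computing the differences gives [1, 1].
The number of blocks of size exactly k is (#blocks of size ≥ k) − (#blocks of size ≥ k + 1), so the partition is: 1 block(s) of size 2.
In nonincreasing order the block sizes are [2].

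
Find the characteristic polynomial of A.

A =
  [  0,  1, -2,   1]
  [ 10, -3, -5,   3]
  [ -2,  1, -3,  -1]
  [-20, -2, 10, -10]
x^4 + 16*x^3 + 96*x^2 + 256*x + 256

Expanding det(x·I − A) (e.g. by cofactor expansion or by noting that A is similar to its Jordan form J, which has the same characteristic polynomial as A) gives
  χ_A(x) = x^4 + 16*x^3 + 96*x^2 + 256*x + 256
which factors as (x + 4)^4. The eigenvalues (with algebraic multiplicities) are λ = -4 with multiplicity 4.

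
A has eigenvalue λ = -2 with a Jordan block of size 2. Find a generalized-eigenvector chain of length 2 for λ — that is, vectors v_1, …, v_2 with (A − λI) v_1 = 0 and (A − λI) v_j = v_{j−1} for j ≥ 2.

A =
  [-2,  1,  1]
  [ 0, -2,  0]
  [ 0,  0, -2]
A Jordan chain for λ = -2 of length 2:
v_1 = (1, 0, 0)ᵀ
v_2 = (0, 1, 0)ᵀ

Let N = A − (-2)·I. We want v_2 with N^2 v_2 = 0 but N^1 v_2 ≠ 0; then v_{j-1} := N · v_j for j = 2, …, 2.

Pick v_2 = (0, 1, 0)ᵀ.
Then v_1 = N · v_2 = (1, 0, 0)ᵀ.

Sanity check: (A − (-2)·I) v_1 = (0, 0, 0)ᵀ = 0. ✓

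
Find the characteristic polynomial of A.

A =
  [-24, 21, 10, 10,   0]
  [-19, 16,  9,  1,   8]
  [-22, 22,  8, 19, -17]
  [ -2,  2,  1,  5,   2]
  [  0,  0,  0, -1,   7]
x^5 - 12*x^4 + 9*x^3 + 270*x^2 - 324*x - 1944

Expanding det(x·I − A) (e.g. by cofactor expansion or by noting that A is similar to its Jordan form J, which has the same characteristic polynomial as A) gives
  χ_A(x) = x^5 - 12*x^4 + 9*x^3 + 270*x^2 - 324*x - 1944
which factors as (x - 6)^3*(x + 3)^2. The eigenvalues (with algebraic multiplicities) are λ = -3 with multiplicity 2, λ = 6 with multiplicity 3.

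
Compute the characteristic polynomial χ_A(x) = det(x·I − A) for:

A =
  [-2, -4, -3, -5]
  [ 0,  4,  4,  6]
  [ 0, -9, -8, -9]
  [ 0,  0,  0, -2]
x^4 + 8*x^3 + 24*x^2 + 32*x + 16

Expanding det(x·I − A) (e.g. by cofactor expansion or by noting that A is similar to its Jordan form J, which has the same characteristic polynomial as A) gives
  χ_A(x) = x^4 + 8*x^3 + 24*x^2 + 32*x + 16
which factors as (x + 2)^4. The eigenvalues (with algebraic multiplicities) are λ = -2 with multiplicity 4.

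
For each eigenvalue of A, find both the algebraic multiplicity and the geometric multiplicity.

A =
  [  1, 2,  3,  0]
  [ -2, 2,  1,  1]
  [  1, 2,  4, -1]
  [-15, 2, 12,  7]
λ = 2: alg = 1, geom = 1; λ = 4: alg = 3, geom = 1

Step 1 — factor the characteristic polynomial to read off the algebraic multiplicities:
  χ_A(x) = (x - 4)^3*(x - 2)

Step 2 — compute geometric multiplicities via the rank-nullity identity g(λ) = n − rank(A − λI):
  rank(A − (2)·I) = 3, so dim ker(A − (2)·I) = n − 3 = 1
  rank(A − (4)·I) = 3, so dim ker(A − (4)·I) = n − 3 = 1

Summary:
  λ = 2: algebraic multiplicity = 1, geometric multiplicity = 1
  λ = 4: algebraic multiplicity = 3, geometric multiplicity = 1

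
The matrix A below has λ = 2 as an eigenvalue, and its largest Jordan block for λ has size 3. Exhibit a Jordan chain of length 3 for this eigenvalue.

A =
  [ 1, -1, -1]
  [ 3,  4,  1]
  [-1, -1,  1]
A Jordan chain for λ = 2 of length 3:
v_1 = (-1, 2, -1)ᵀ
v_2 = (-1, 3, -1)ᵀ
v_3 = (1, 0, 0)ᵀ

Let N = A − (2)·I. We want v_3 with N^3 v_3 = 0 but N^2 v_3 ≠ 0; then v_{j-1} := N · v_j for j = 3, …, 2.

Pick v_3 = (1, 0, 0)ᵀ.
Then v_2 = N · v_3 = (-1, 3, -1)ᵀ.
Then v_1 = N · v_2 = (-1, 2, -1)ᵀ.

Sanity check: (A − (2)·I) v_1 = (0, 0, 0)ᵀ = 0. ✓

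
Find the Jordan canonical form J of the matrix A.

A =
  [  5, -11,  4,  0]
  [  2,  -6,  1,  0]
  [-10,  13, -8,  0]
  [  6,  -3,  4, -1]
J_3(-3) ⊕ J_1(-1)

The characteristic polynomial is
  det(x·I − A) = x^4 + 10*x^3 + 36*x^2 + 54*x + 27 = (x + 1)*(x + 3)^3

Eigenvalues and multiplicities (the geometric multiplicity of λ is n − rank(A − λI), which equals the number of Jordan blocks for λ):
  λ = -3: algebraic multiplicity = 3, geometric multiplicity = 1
  λ = -1: algebraic multiplicity = 1, geometric multiplicity = 1

Determining the block sizes for each eigenvalue:
  λ = -3: one block (gm = 1), so the single block has size am = 3 → block sizes [3]
  λ = -1: one block (gm = 1), so the single block has size am = 1 → block sizes [1]

Assembling the blocks gives a Jordan form
J =
  [-3,  1,  0,  0]
  [ 0, -3,  1,  0]
  [ 0,  0, -3,  0]
  [ 0,  0,  0, -1]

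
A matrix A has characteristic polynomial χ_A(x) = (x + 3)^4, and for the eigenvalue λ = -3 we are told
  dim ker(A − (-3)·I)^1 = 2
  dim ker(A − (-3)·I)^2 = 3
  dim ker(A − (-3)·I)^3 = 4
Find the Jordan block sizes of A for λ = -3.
Block sizes for λ = -3: [3, 1]

From the dimensions of kernels of powers, the number of Jordan blocks of size at least j is d_j − d_{j−1} where d_j = dim ker(N^j) (with d_0 = 0). Computing the differences gives [2, 1, 1].
The number of blocks of size exactly k is (#blocks of size ≥ k) − (#blocks of size ≥ k + 1), so the partition is: 1 block(s) of size 1, 1 block(s) of size 3.
In nonincreasing order the block sizes are [3, 1].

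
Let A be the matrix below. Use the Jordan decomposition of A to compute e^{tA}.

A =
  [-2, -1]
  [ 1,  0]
e^{tA} =
  [-t*exp(-t) + exp(-t), -t*exp(-t)]
  [t*exp(-t), t*exp(-t) + exp(-t)]

Strategy: write A = P · J · P⁻¹ where J is a Jordan canonical form, so e^{tA} = P · e^{tJ} · P⁻¹, and e^{tJ} can be computed block-by-block.

A has Jordan form
J =
  [-1,  1]
  [ 0, -1]
(up to reordering of blocks).

Per-block formulas:
  For a 2×2 Jordan block J_2(-1): exp(t · J_2(-1)) = e^(-1t)·(I + t·N), where N is the 2×2 nilpotent shift.

After assembling e^{tJ} and conjugating by P, we get:

e^{tA} =
  [-t*exp(-t) + exp(-t), -t*exp(-t)]
  [t*exp(-t), t*exp(-t) + exp(-t)]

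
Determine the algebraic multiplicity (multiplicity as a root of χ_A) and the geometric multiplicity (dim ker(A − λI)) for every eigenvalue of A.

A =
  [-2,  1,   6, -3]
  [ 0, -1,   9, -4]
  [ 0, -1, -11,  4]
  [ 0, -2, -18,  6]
λ = -2: alg = 4, geom = 2

Step 1 — factor the characteristic polynomial to read off the algebraic multiplicities:
  χ_A(x) = (x + 2)^4

Step 2 — compute geometric multiplicities via the rank-nullity identity g(λ) = n − rank(A − λI):
  rank(A − (-2)·I) = 2, so dim ker(A − (-2)·I) = n − 2 = 2

Summary:
  λ = -2: algebraic multiplicity = 4, geometric multiplicity = 2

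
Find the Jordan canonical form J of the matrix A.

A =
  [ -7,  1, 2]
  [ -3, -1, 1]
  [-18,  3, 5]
J_3(-1)

The characteristic polynomial is
  det(x·I − A) = x^3 + 3*x^2 + 3*x + 1 = (x + 1)^3

Eigenvalues and multiplicities (the geometric multiplicity of λ is n − rank(A − λI), which equals the number of Jordan blocks for λ):
  λ = -1: algebraic multiplicity = 3, geometric multiplicity = 1

Determining the block sizes for each eigenvalue:
  λ = -1: one block (gm = 1), so the single block has size am = 3 → block sizes [3]

Assembling the blocks gives a Jordan form
J =
  [-1,  1,  0]
  [ 0, -1,  1]
  [ 0,  0, -1]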